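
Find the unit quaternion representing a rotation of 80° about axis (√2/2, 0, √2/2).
0.766 + 0.4545i + 0.4545k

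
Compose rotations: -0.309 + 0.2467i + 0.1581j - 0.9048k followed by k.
0.9048 - 0.1581i + 0.2467j - 0.309k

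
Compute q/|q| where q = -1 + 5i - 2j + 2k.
-0.1715 + 0.8575i - 0.343j + 0.343k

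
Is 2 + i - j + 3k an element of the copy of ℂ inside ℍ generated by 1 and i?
No. The quaternion 2 + i - j + 3k has j-coefficient y = -1 and k-coefficient z = 3, not both zero, so it does not lie in the complex subalgebra spanned by 1 and i.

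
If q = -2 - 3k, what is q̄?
-2 + 3k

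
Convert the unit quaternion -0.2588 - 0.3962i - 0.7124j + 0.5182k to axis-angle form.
axis = (-0.4102, -0.7375, 0.5365), θ = 7π/6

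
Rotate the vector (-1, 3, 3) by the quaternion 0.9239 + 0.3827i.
(-1, 0, 4.243)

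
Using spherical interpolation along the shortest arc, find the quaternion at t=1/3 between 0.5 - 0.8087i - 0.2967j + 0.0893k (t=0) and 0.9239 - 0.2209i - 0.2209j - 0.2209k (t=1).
0.6958 - 0.6559i - 0.2922j - 0.018k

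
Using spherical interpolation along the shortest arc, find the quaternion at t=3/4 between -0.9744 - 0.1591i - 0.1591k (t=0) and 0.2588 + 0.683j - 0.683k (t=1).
-0.5732 - 0.0561i - 0.6054j + 0.5493k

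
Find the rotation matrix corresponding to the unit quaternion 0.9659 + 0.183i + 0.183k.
[[0.933, -0.3535, 0.067], [0.3535, 0.866, -0.3535], [0.067, 0.3535, 0.933]]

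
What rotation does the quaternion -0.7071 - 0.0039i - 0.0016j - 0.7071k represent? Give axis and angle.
axis = (-0.0055, -0.0023, -1), θ = 3π/2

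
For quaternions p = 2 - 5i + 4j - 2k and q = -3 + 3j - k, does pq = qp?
No: pq = -20 + 17i - 11j - 11k ≠ -20 + 13i - j + 19k = qp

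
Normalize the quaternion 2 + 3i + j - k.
0.5164 + 0.7746i + 0.2582j - 0.2582k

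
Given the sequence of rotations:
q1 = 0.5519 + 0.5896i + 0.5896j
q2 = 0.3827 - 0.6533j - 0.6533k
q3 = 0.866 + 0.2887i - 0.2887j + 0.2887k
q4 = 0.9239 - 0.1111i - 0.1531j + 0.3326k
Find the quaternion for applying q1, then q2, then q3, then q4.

q2 · q1 = 0.5964 + 0.6108i - 0.5201j + 0.0246k
q3 · q2 · q1 = 0.1829 + 0.8442i - 0.4534j + 0.2197k
q4 · q3 · q2 · q1 = 0.1203 + 0.8768i - 0.1417j + 0.4434k
0.1203 + 0.8768i - 0.1417j + 0.4434k


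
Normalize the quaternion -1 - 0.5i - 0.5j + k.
-0.6325 - 0.3162i - 0.3162j + 0.6325k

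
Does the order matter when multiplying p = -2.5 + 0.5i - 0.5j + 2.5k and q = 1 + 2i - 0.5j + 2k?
Yes: pq = -8.75 - 4.25i + 4.75j - 1.75k ≠ -8.75 - 4.75i - 3.25j - 3.25k = qp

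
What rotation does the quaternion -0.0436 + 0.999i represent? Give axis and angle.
axis = (1, 0, 0), θ = 185°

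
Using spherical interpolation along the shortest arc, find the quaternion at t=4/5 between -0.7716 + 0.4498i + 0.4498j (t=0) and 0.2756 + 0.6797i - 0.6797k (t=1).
0.0305 + 0.7633i + 0.1316j - 0.6317k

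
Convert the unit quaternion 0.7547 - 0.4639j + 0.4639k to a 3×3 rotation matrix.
[[0.1392, -0.7002, -0.7002], [0.7002, 0.5696, -0.4304], [0.7002, -0.4304, 0.5696]]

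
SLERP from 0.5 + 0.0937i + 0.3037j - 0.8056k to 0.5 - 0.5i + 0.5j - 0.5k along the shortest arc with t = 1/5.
0.5213 - 0.0312i + 0.3592j - 0.7735k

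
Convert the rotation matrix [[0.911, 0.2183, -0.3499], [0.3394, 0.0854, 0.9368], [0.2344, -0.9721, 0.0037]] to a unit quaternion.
0.7071 - 0.6749i - 0.2066j + 0.0428k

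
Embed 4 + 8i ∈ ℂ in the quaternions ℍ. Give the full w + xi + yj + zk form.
4 + 8i + 0j + 0k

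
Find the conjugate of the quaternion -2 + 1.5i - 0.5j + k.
-2 - 1.5i + 0.5j - k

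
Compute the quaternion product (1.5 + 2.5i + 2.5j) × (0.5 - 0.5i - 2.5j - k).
8.25 - 2i - 6.5k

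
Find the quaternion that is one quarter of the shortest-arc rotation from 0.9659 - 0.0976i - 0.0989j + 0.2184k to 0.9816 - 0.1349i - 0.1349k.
0.9826 - 0.1084i - 0.0749j + 0.131k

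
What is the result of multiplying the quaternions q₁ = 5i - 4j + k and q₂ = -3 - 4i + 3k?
17 - 27i - 7j - 19k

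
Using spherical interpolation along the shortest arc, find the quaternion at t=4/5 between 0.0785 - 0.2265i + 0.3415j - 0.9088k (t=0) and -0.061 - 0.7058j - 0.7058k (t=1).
-0.0336 - 0.0569i - 0.5308j - 0.8449k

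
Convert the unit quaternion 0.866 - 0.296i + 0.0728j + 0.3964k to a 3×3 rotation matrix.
[[0.6751, -0.7297, -0.1086], [0.6435, 0.5105, 0.5704], [-0.3608, -0.455, 0.8142]]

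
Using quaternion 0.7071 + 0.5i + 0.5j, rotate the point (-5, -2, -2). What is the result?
(-4.914, -2.086, 2.121)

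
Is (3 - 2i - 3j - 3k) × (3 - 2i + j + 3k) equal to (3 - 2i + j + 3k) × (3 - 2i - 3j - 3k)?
No: pq = 17 - 18i + 6j - 8k ≠ 17 - 6i - 18j + 8k = qp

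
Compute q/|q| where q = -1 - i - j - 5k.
-0.189 - 0.189i - 0.189j - 0.9449k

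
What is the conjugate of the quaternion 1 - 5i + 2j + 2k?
1 + 5i - 2j - 2k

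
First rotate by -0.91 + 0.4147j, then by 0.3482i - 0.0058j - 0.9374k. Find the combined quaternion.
0.0024 + 0.0719i + 0.0053j + 0.9974k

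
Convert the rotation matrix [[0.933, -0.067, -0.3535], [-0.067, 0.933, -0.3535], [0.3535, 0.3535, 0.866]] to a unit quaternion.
0.9659 + 0.183i - 0.183j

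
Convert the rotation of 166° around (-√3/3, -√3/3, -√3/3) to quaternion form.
0.1219 - 0.573i - 0.573j - 0.573k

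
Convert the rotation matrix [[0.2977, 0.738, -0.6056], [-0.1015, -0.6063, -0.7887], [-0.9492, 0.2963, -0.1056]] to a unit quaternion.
0.3827 + 0.7088i + 0.2245j - 0.5484k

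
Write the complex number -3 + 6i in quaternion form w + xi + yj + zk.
-3 + 6i + 0j + 0k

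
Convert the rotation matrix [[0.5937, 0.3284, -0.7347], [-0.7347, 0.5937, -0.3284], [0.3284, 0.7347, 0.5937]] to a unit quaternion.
0.8338 + 0.3187i - 0.3187j - 0.3187k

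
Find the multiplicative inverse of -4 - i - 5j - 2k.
-0.087 + 0.0217i + 0.1087j + 0.0435k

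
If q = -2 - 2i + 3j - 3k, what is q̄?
-2 + 2i - 3j + 3k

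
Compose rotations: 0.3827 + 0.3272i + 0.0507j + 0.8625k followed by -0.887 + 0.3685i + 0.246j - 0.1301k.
-0.3603 + 0.0696i - 0.3112j - 0.8766k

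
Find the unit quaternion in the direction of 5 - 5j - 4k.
0.6155 - 0.6155j - 0.4924k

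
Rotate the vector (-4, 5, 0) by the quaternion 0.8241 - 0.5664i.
(-4, 1.792, -4.668)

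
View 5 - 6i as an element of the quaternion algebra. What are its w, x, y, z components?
5 - 6i + 0j + 0k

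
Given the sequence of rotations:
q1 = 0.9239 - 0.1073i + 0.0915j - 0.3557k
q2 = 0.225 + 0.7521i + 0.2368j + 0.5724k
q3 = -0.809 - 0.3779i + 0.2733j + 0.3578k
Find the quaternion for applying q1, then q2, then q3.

q2 · q1 = 0.4705 + 0.5341i + 0.4455j + 0.543k
q3 · q2 · q1 = -0.4948 - 0.6209i + 0.1645j - 0.5853k
-0.4948 - 0.6209i + 0.1645j - 0.5853k


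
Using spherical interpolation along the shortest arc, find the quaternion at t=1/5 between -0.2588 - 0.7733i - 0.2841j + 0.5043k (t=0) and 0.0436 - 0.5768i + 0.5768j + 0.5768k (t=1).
-0.2097 - 0.792i - 0.1064j + 0.5634k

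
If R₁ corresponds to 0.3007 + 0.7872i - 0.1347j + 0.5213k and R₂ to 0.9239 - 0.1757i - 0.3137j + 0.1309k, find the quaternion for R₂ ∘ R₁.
0.3056 + 0.5286i - 0.0241j + 0.7916k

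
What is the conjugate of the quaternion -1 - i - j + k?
-1 + i + j - k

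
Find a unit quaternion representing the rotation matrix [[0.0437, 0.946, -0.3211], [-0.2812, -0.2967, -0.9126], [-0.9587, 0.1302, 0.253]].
-0.5 - 0.5214i - 0.3188j + 0.6136k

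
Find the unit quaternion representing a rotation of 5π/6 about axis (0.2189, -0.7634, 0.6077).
0.2588 + 0.2114i - 0.7374j + 0.587k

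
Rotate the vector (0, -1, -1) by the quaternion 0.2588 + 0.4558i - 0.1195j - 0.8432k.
(0.503, 0.872, -0.993)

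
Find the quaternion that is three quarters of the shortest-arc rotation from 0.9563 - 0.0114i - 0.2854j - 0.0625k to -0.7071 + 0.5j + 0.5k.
0.7935 - 0.003i - 0.4585j - 0.4k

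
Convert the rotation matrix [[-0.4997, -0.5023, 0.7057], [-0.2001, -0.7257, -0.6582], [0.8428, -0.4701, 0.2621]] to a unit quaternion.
0.0958 + 0.4909i - 0.3577j + 0.7886k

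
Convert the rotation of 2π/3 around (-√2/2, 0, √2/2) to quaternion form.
0.5 - 0.6124i + 0.6124k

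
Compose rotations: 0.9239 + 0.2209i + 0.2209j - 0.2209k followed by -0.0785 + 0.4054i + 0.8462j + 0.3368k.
-0.2746 + 0.0959i + 0.9284j + 0.2311k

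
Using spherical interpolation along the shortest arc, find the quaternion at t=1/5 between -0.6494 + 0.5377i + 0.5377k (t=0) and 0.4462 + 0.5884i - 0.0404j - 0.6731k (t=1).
-0.6889 + 0.323i + 0.0104j + 0.6488k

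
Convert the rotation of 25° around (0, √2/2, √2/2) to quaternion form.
0.9763 + 0.153j + 0.153k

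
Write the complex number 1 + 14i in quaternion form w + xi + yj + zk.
1 + 14i + 0j + 0k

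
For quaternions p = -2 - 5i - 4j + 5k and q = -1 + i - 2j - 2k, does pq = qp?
No: pq = 9 + 21i + 3j + 13k ≠ 9 - 15i + 13j - 15k = qp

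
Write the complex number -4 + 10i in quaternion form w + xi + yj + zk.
-4 + 10i + 0j + 0k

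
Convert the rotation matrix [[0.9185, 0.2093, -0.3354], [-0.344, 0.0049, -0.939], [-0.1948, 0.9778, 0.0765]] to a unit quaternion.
0.7071 + 0.6777i - 0.0497j - 0.1956k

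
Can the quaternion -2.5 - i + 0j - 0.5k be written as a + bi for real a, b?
No. The quaternion -2.5 - i - 0.5k has j-coefficient y = 0 and k-coefficient z = -0.5, not both zero, so it does not lie in the complex subalgebra spanned by 1 and i.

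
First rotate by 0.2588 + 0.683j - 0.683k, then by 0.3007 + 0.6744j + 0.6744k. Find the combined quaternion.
0.0778 - 0.9212i + 0.3799j - 0.0308k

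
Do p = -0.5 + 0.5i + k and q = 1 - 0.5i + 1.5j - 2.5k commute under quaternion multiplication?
No: pq = 2.25 - 0.75i + 3k ≠ 2.25 + 2.25i - 1.5j + 1.5k = qp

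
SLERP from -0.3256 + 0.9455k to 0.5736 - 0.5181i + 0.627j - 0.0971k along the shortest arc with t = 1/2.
-0.5623 + 0.324i - 0.3921j + 0.652k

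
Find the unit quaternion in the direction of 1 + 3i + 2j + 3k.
0.2085 + 0.6255i + 0.417j + 0.6255k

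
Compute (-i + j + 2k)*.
i - j - 2k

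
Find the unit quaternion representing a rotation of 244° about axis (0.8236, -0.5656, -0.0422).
-0.5299 + 0.6985i - 0.4797j - 0.0358k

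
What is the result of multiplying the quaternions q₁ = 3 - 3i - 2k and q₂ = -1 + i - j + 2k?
4 + 4i + j + 11k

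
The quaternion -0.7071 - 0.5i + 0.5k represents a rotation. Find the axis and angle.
axis = (-√2/2, 0, √2/2), θ = 3π/2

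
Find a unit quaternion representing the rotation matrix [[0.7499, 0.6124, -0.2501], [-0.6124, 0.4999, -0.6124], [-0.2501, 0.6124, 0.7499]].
0.866 + 0.3536i - 0.3536k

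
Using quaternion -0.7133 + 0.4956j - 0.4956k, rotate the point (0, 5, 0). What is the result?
(-3.535, 2.544, -2.456)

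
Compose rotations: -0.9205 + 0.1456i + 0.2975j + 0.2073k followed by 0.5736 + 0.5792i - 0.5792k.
-0.4923 - 0.2773i - 0.0338j + 0.8244k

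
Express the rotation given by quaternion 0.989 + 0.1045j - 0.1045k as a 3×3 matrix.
[[0.9563, 0.2067, 0.2067], [-0.2067, 0.9782, -0.0218], [-0.2067, -0.0218, 0.9782]]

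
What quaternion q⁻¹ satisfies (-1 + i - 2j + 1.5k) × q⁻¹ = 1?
-0.1212 - 0.1212i + 0.2424j - 0.1818k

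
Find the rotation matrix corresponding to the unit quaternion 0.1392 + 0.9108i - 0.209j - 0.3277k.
[[0.6979, -0.2895, -0.6551], [-0.4719, -0.8739, -0.1166], [-0.5388, 0.3905, -0.7465]]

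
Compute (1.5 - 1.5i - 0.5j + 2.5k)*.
1.5 + 1.5i + 0.5j - 2.5k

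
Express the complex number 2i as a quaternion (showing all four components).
0 + 2i + 0j + 0k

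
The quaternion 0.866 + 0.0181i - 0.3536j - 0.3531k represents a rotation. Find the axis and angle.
axis = (0.0362, -0.7071, -0.7061), θ = π/3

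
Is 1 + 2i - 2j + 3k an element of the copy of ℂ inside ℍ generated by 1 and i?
No. The quaternion 1 + 2i - 2j + 3k has j-coefficient y = -2 and k-coefficient z = 3, not both zero, so it does not lie in the complex subalgebra spanned by 1 and i.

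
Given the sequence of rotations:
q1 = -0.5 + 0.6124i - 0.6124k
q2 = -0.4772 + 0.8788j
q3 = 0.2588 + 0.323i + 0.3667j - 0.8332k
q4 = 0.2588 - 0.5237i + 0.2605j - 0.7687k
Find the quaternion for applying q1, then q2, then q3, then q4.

q2 · q1 = 0.2386 - 0.8304i - 0.4394j - 0.2459k
q3 · q2 · q1 = 0.2862 - 0.5941i + 0.7451j - 0.0999k
q4 · q3 · q2 · q1 = -0.508 + 0.2431i + 0.6718j - 0.4813k
-0.508 + 0.2431i + 0.6718j - 0.4813k


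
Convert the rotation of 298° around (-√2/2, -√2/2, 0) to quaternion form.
-0.8572 - 0.3642i - 0.3642j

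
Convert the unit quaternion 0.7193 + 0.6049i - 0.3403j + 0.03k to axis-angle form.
axis = (0.8707, -0.4899, 0.0432), θ = 88°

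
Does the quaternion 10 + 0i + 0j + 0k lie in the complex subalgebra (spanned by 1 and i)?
Yes. The quaternion 10 has j- and k-coefficients y = z = 0, so it lies in the complex subalgebra spanned by 1 and i.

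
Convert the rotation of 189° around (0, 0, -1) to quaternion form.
-0.0785 - 0.9969k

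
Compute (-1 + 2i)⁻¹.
-0.2 - 0.4i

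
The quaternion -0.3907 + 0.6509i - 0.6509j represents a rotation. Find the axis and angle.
axis = (√2/2, -√2/2, 0), θ = 226°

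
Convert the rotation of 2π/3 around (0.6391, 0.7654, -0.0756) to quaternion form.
0.5 + 0.5535i + 0.6629j - 0.0655k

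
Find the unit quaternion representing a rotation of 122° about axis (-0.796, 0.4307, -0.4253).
0.4848 - 0.6962i + 0.3767j - 0.372k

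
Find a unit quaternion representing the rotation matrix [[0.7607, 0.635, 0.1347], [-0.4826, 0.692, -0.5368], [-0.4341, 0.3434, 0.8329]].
0.9063 + 0.2428i + 0.1569j - 0.3083k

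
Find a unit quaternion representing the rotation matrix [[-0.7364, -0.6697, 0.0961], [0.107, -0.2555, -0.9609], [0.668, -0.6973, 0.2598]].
0.2588 + 0.2546i - 0.5525j + 0.7503k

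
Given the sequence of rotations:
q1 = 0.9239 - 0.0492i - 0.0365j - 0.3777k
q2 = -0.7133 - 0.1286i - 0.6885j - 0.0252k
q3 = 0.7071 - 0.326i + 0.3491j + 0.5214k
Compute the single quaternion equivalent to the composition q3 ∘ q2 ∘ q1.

q2 · q1 = -0.7 + 0.1754i - 0.6574j + 0.217k
q3 · q2 · q1 = -0.3214 + 0.7707i - 0.547j - 0.0585k
-0.3214 + 0.7707i - 0.547j - 0.0585k


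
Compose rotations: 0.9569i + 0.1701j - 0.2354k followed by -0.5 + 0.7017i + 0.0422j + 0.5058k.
-0.5596 - 0.5744i + 0.5641j + 0.1967k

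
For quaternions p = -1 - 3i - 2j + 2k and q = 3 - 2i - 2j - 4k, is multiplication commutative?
No: pq = -5 + 5i - 20j + 12k ≠ -5 - 19i + 12j + 8k = qp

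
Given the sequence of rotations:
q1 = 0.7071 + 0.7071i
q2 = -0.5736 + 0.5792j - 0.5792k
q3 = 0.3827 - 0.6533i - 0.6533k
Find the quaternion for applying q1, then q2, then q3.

q2 · q1 = -0.4056 - 0.4056i - 0.8191k
q3 · q2 · q1 = -0.9553 + 0.1098i - 0.2701j - 0.0485k
-0.9553 + 0.1098i - 0.2701j - 0.0485k


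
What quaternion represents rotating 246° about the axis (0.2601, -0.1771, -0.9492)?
-0.5446 + 0.2181i - 0.1485j - 0.7961k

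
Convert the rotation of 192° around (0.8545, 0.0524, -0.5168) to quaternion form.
-0.1045 + 0.8498i + 0.0521j - 0.514k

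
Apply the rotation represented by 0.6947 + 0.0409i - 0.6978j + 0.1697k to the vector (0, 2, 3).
(-3.453, 0.997, -0.292)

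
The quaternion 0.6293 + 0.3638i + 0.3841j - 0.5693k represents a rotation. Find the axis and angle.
axis = (0.4681, 0.4942, -0.7325), θ = 102°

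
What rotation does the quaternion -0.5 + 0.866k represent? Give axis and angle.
axis = (0, 0, 1), θ = 4π/3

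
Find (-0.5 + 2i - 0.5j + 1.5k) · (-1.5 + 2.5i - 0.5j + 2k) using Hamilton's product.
-7.5 - 4.5i + 0.75j - 3k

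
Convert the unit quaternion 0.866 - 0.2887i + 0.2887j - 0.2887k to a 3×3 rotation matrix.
[[0.6666, 0.3333, 0.6667], [-0.6667, 0.6666, 0.3333], [-0.3333, -0.6667, 0.6666]]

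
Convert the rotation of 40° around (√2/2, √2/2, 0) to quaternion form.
0.9397 + 0.2418i + 0.2418j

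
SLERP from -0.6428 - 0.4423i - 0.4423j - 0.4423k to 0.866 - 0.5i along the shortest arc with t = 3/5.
-0.94 + 0.1352i - 0.2216j - 0.2216k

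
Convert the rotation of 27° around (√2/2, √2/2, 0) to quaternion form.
0.9724 + 0.1651i + 0.1651j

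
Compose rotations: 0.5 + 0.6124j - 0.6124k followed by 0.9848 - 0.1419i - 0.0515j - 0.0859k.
0.4713 + 0.0132i + 0.4904j - 0.7329k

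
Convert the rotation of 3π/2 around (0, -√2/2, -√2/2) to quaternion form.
-0.7071 - 0.5j - 0.5k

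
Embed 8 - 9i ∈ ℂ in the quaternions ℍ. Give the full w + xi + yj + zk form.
8 - 9i + 0j + 0k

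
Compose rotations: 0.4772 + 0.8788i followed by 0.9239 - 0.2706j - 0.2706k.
0.4409 + 0.8119i - 0.3669j + 0.1087k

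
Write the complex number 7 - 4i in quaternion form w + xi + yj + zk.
7 - 4i + 0j + 0k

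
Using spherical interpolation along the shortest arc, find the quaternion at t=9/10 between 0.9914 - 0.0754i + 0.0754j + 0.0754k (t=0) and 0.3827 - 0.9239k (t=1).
0.4947 - 0.0099i + 0.0099j - 0.869k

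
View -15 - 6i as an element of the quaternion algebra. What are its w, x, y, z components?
-15 - 6i + 0j + 0k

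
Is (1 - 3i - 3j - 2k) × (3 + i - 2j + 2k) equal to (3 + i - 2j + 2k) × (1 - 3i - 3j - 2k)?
No: pq = 4 - 18i - 7j + 5k ≠ 4 + 2i - 15j - 13k = qp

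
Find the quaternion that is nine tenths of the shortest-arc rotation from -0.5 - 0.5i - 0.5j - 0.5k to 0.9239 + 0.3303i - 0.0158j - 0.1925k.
-0.9211 - 0.3677i - 0.045j + 0.1197k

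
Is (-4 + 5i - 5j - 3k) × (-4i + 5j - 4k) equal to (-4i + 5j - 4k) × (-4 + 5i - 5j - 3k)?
No: pq = 33 + 51i + 12j + 21k ≠ 33 - 19i - 52j + 11k = qp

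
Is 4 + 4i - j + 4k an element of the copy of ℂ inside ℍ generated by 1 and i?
No. The quaternion 4 + 4i - j + 4k has j-coefficient y = -1 and k-coefficient z = 4, not both zero, so it does not lie in the complex subalgebra spanned by 1 and i.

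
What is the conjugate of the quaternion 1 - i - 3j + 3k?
1 + i + 3j - 3k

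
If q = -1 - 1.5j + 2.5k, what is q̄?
-1 + 1.5j - 2.5k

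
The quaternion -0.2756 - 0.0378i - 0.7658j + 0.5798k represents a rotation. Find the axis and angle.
axis = (-0.0393, -0.7967, 0.6032), θ = 212°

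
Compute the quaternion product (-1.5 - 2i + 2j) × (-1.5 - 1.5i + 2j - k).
-4.75 + 3.25i - 8j + 0.5k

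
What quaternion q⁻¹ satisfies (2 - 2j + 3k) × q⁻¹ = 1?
0.1176 + 0.1176j - 0.1765k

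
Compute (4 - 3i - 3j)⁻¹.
0.1176 + 0.0882i + 0.0882j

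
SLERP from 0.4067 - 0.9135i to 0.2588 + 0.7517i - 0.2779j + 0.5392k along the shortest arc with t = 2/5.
0.1518 - 0.9489i + 0.1267j - 0.2459k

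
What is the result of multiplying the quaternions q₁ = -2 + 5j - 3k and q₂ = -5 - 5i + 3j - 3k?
-14 + 4i - 16j + 46k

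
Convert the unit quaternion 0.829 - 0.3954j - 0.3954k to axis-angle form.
axis = (0, -√2/2, -√2/2), θ = 68°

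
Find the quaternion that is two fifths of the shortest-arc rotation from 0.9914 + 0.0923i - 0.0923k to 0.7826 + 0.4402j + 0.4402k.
0.971 + 0.0588i + 0.1906j + 0.1318k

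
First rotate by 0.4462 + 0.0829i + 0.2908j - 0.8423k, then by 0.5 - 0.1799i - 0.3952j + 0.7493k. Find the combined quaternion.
0.9841 + 0.0762i - 0.1204j - 0.1064k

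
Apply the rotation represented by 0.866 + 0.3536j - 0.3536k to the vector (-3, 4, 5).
(4.012, 3.587, 4.587)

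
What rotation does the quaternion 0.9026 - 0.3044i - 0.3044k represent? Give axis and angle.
axis = (-√2/2, 0, -√2/2), θ = 51°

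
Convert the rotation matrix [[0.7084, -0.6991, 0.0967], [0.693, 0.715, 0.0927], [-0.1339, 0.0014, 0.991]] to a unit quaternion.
0.9239 - 0.0247i + 0.0624j + 0.3767k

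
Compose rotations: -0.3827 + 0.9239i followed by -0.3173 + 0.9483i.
-0.7547 - 0.6561i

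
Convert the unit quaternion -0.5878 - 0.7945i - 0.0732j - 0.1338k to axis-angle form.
axis = (-0.9821, -0.0905, -0.1654), θ = 252°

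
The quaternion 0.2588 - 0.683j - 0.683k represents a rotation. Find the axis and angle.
axis = (0, -√2/2, -√2/2), θ = 5π/6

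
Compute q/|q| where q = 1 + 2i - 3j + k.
0.2582 + 0.5164i - 0.7746j + 0.2582k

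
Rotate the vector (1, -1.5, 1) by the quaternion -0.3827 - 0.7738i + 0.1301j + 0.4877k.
(-0.622, -0.03, -1.965)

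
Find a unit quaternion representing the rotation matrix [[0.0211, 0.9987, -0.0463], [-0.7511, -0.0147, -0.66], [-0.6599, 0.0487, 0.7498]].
0.6626 + 0.2674i + 0.2315j - 0.6602k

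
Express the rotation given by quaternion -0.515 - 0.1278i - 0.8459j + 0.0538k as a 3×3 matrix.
[[-0.4369, 0.2716, 0.8575], [0.1608, 0.9615, -0.2227], [-0.885, 0.0406, -0.4638]]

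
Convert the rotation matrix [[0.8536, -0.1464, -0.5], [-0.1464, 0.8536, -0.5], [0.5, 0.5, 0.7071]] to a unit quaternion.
0.9239 + 0.2706i - 0.2706j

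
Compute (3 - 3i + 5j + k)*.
3 + 3i - 5j - k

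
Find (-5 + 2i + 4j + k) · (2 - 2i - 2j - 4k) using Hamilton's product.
6 + 24j + 26k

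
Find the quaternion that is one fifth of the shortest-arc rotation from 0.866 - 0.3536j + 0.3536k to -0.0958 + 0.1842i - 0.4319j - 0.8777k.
0.8052 - 0.0498i - 0.2014j + 0.5555k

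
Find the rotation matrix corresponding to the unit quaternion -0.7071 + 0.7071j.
[[0, 0, -1], [0, 1, 0], [1, 0, 0]]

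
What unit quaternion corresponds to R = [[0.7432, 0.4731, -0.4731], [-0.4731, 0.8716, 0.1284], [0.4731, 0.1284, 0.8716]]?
0.9336 - 0.2534j - 0.2534k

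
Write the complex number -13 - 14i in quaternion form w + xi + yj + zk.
-13 - 14i + 0j + 0k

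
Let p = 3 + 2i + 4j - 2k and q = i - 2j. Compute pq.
6 - i - 8j - 8k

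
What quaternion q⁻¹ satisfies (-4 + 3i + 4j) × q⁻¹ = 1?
-0.0976 - 0.0732i - 0.0976j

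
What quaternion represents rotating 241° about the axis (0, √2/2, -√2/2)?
-0.5075 + 0.6093j - 0.6093k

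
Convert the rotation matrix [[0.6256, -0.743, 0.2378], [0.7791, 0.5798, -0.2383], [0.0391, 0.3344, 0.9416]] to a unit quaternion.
0.887 + 0.1614i + 0.056j + 0.429k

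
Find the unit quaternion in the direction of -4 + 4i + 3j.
-0.6247 + 0.6247i + 0.4685j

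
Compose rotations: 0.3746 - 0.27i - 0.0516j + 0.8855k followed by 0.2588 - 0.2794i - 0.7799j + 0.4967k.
-0.4586 - 0.8395i - 0.1922j + 0.2191k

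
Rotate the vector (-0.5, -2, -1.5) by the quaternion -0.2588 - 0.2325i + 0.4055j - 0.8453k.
(1.356, 2.159, -0.016)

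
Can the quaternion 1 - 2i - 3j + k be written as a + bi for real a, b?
No. The quaternion 1 - 2i - 3j + k has j-coefficient y = -3 and k-coefficient z = 1, not both zero, so it does not lie in the complex subalgebra spanned by 1 and i.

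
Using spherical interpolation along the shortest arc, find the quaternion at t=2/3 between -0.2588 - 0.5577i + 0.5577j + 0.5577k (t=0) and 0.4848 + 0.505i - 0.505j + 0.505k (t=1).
-0.4747 - 0.6126i + 0.6126j - 0.1553k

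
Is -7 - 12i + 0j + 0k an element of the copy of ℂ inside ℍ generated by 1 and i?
Yes. The quaternion -7 - 12i has j- and k-coefficients y = z = 0, so it lies in the complex subalgebra spanned by 1 and i.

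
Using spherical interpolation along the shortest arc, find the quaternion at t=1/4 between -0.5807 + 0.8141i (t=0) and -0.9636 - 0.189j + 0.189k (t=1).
-0.7498 + 0.657i - 0.0551j + 0.0551k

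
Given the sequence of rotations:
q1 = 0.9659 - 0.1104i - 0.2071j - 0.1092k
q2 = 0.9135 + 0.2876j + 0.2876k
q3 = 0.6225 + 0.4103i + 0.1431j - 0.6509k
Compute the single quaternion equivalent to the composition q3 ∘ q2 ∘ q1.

q2 · q1 = 0.9733 - 0.0727i + 0.0569j + 0.2098k
q3 · q2 · q1 = 0.7641 + 0.4211i + 0.1359j - 0.4692k
0.7641 + 0.4211i + 0.1359j - 0.4692k


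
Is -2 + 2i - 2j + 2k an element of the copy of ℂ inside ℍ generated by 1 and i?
No. The quaternion -2 + 2i - 2j + 2k has j-coefficient y = -2 and k-coefficient z = 2, not both zero, so it does not lie in the complex subalgebra spanned by 1 and i.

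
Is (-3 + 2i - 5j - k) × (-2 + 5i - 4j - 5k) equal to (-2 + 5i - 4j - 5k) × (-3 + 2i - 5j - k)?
No: pq = -29 + 2i + 27j + 34k ≠ -29 - 40i + 17j = qp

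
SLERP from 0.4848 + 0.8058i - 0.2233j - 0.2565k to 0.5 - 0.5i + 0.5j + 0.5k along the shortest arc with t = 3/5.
-0.113 + 0.7427i - 0.4585j - 0.4747k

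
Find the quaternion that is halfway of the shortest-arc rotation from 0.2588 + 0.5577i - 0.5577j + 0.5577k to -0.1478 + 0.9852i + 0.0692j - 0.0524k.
0.0653 + 0.9081i - 0.2875j + 0.2974k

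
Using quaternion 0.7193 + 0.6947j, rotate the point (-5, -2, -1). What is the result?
(-1.173, -2, 4.962)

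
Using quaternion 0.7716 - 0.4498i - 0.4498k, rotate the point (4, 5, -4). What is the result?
(4.234, -4.599, -4.234)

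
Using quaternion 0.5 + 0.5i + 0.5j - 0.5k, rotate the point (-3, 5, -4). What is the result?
(5, 4, 3)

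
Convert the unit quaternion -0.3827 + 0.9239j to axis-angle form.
axis = (0, 1, 0), θ = 5π/4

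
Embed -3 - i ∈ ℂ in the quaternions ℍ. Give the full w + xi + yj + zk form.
-3 - i + 0j + 0k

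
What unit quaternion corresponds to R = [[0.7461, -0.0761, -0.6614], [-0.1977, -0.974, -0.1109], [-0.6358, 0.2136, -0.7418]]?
0.0872 + 0.9303i - 0.0736j - 0.3486k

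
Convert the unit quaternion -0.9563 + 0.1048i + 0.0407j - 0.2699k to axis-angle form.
axis = (0.3584, 0.1392, -0.9231), θ = 326°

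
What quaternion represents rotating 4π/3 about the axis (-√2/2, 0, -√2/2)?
-0.5 - 0.6124i - 0.6124k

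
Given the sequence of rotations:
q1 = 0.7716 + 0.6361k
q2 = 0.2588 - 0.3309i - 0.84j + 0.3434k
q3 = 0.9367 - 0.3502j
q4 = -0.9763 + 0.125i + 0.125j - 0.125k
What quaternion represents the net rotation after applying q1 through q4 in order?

q2 · q1 = -0.0187 - 0.7896i - 0.4377j + 0.4296k
q3 · q2 · q1 = -0.1708 - 0.8901i - 0.4034j + 0.1259k
q4 · q3 · q2 · q1 = 0.3442 + 0.813i + 0.468j - 0.0407k
0.3442 + 0.813i + 0.468j - 0.0407k


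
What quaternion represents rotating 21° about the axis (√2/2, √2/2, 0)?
0.9833 + 0.1289i + 0.1289j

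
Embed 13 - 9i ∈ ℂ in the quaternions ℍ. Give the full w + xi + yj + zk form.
13 - 9i + 0j + 0k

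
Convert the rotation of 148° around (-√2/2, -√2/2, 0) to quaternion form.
0.2756 - 0.6797i - 0.6797j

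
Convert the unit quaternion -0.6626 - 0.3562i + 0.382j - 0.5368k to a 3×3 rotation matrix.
[[0.1318, -0.9835, -0.1238], [0.4392, 0.1699, -0.8822], [0.8886, 0.0619, 0.4544]]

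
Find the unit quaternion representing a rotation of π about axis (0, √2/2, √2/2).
0.7071j + 0.7071k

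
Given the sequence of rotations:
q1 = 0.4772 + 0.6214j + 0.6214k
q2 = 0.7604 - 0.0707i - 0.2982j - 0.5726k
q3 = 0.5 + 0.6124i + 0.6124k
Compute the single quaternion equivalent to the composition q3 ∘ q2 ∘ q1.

q2 · q1 = 0.904 + 0.1368i + 0.3741j + 0.1553k
q3 · q2 · q1 = 0.2731 + 0.3929i + 0.1757j + 0.8604k
0.2731 + 0.3929i + 0.1757j + 0.8604k


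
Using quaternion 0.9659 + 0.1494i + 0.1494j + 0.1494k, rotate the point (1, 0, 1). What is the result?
(1.244, 0.089, 0.667)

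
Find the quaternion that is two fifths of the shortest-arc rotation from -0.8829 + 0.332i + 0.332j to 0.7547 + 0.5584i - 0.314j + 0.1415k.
-0.9289 - 0.0343i + 0.3631j - 0.0644k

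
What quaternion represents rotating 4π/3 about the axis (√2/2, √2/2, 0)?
-0.5 + 0.6124i + 0.6124j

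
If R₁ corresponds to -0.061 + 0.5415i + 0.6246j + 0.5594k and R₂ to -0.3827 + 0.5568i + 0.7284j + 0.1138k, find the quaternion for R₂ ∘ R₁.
-0.7968 + 0.0952i - 0.5333j - 0.2677k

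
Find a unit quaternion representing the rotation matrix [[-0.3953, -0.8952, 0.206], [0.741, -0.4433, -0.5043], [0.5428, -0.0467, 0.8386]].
0.5 + 0.2288i - 0.1684j + 0.8181k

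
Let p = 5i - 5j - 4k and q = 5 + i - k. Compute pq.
-9 + 30i - 24j - 15k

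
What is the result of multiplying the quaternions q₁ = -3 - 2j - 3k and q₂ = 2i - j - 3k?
-11 - 3i - 3j + 13k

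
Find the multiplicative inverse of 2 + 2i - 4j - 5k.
0.0408 - 0.0408i + 0.0816j + 0.102k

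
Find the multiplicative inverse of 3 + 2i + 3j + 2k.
0.1154 - 0.0769i - 0.1154j - 0.0769k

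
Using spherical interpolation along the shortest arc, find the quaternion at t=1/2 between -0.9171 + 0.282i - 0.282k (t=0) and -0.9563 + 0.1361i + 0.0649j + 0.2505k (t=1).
-0.9753 + 0.2177i + 0.0338j - 0.0164k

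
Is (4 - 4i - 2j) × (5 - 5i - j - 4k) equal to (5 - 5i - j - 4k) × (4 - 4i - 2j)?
No: pq = -2 - 32i - 30j - 22k ≠ -2 - 48i + 2j - 10k = qp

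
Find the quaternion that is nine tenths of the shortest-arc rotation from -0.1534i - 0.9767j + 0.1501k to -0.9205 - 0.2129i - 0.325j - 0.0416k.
-0.8726 - 0.2217i - 0.4347j - 0.02k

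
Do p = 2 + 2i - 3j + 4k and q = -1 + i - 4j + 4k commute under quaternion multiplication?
No: pq = -32 + 4i - 9j - k ≠ -32 - 4i - j + 9k = qp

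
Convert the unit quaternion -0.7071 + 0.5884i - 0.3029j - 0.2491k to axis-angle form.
axis = (0.8321, -0.4284, -0.3523), θ = 3π/2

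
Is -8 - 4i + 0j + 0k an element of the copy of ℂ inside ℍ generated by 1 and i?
Yes. The quaternion -8 - 4i has j- and k-coefficients y = z = 0, so it lies in the complex subalgebra spanned by 1 and i.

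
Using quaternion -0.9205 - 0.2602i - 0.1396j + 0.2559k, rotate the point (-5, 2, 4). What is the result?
(-2.567, 1.258, 6.068)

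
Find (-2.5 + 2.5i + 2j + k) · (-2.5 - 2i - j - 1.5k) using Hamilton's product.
14.75 - 3.25i - 0.75j + 2.75k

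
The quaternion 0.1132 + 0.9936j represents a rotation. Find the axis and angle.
axis = (0, 1, 0), θ = 167°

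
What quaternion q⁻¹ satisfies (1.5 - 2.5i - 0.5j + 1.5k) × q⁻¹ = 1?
0.1364 + 0.2273i + 0.0455j - 0.1364k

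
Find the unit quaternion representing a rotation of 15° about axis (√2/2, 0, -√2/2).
0.9914 + 0.0923i - 0.0923k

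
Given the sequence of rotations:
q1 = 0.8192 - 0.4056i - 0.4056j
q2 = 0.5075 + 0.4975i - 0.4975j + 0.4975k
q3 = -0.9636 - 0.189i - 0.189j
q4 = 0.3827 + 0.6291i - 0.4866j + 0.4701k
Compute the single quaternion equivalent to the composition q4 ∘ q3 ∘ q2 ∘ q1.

q2 · q1 = 0.4157 + 0.4035i - 0.8152j + 0.004k
q3 · q2 · q1 = -0.4784 - 0.4681i + 0.7077j + 0.2265k
q4 · q3 · q2 · q1 = 0.3493 - 0.923i + 0.1411j + 0.0792k
0.3493 - 0.923i + 0.1411j + 0.0792k


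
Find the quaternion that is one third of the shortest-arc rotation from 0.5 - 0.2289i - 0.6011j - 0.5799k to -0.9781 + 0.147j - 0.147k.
0.7593 - 0.1702i - 0.5053j - 0.373k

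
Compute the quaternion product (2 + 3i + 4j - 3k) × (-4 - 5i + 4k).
19 - 6i - 13j + 40k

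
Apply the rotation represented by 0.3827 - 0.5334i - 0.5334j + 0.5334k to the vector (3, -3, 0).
(-0.896, 3.346, 2.45)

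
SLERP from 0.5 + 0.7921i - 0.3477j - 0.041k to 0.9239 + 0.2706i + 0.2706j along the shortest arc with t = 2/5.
0.7529 + 0.6488i - 0.1073j - 0.0272k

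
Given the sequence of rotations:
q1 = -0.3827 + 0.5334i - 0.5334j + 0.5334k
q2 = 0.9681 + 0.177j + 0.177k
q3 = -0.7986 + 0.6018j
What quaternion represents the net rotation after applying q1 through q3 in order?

q2 · q1 = -0.3705 + 0.7052i - 0.4897j + 0.3542k
q3 · q2 · q1 = 0.5906 - 0.35i + 0.1681j - 0.7073k
0.5906 - 0.35i + 0.1681j - 0.7073k


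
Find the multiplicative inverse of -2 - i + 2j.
-0.2222 + 0.1111i - 0.2222j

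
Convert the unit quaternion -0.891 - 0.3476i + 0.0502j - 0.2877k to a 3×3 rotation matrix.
[[0.8294, -0.5476, 0.1106], [0.4778, 0.5928, -0.6483], [0.2895, 0.5905, 0.7533]]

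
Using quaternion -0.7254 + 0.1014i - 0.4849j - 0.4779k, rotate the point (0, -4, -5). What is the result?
(0.134, -5.144, -3.811)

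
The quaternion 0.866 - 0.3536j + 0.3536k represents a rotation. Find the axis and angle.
axis = (0, -√2/2, √2/2), θ = π/3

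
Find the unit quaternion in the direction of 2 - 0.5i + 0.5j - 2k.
0.686 - 0.1715i + 0.1715j - 0.686k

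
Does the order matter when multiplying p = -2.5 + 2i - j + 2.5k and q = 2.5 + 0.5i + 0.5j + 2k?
Yes: pq = -11.75 + 0.5i - 6.5j + 2.75k ≠ -11.75 + 7i - j - 0.25k = qp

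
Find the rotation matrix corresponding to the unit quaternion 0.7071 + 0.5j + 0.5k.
[[0, -0.7071, 0.7071], [0.7071, 0.5, 0.5], [-0.7071, 0.5, 0.5]]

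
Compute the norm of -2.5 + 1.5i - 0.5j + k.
3.122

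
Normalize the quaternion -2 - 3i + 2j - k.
-0.4714 - 0.7071i + 0.4714j - 0.2357k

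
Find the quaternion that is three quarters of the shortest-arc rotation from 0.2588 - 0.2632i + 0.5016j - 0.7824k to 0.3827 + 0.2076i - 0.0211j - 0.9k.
0.3697 + 0.0904i + 0.1204j - 0.9169k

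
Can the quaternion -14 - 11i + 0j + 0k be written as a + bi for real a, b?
Yes. The quaternion -14 - 11i has j- and k-coefficients y = z = 0, so it lies in the complex subalgebra spanned by 1 and i.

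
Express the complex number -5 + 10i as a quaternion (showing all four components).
-5 + 10i + 0j + 0k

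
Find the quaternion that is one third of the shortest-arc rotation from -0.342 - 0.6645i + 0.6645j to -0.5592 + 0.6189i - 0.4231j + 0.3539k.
-0.033 - 0.7374i + 0.6601j - 0.1397k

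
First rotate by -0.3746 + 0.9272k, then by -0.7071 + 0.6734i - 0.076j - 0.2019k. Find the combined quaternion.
0.4521 - 0.3227i - 0.5959j - 0.58k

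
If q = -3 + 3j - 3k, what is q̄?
-3 - 3j + 3k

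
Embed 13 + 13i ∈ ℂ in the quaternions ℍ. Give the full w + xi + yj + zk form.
13 + 13i + 0j + 0k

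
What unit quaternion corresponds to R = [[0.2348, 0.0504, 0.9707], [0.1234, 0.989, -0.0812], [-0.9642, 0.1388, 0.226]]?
0.7826 + 0.0703i + 0.6181j + 0.0233k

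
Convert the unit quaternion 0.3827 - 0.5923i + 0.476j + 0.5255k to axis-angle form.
axis = (-0.6411, 0.5152, 0.5688), θ = 3π/4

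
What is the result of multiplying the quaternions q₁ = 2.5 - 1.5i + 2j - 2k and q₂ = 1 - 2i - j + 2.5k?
6.5 - 3.5i + 7.25j + 9.75k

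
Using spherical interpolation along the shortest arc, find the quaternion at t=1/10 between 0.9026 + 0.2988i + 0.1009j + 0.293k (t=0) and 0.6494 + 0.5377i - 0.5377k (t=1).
0.9123 + 0.3395i + 0.0935j + 0.2091k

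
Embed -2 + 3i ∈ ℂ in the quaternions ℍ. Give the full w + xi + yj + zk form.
-2 + 3i + 0j + 0k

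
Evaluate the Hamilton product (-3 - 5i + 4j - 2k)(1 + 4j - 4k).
-27 - 13i - 28j - 10k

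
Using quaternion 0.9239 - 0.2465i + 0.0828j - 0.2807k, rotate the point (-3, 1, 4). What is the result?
(-0.843, 4.035, 3.001)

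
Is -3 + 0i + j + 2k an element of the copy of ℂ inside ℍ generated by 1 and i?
No. The quaternion -3 + j + 2k has j-coefficient y = 1 and k-coefficient z = 2, not both zero, so it does not lie in the complex subalgebra spanned by 1 and i.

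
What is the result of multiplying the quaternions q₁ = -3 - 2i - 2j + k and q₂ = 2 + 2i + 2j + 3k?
-1 - 18i - 2j - 7k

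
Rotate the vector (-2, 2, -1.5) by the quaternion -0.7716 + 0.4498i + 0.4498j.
(0.66, -0.66, -3.063)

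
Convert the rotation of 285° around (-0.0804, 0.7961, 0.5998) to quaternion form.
-0.7934 - 0.0489i + 0.4846j + 0.3651k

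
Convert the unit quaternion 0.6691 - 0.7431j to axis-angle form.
axis = (0, -1, 0), θ = 96°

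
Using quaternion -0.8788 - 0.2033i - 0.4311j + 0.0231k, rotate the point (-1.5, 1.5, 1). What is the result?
(0.131, 0.795, 2.202)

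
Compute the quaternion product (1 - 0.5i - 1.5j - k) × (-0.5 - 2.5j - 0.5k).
-4.75 - 1.5i - 2j + 1.25k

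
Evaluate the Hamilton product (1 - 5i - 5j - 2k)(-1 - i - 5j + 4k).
-23 - 26i + 22j + 26k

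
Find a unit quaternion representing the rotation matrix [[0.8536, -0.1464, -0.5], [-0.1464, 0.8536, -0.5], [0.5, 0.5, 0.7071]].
0.9239 + 0.2706i - 0.2706j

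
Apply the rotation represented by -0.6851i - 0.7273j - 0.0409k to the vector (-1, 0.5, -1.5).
(0.475, -1.057, 1.469)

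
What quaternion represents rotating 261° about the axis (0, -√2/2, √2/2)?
-0.6494 - 0.5377j + 0.5377k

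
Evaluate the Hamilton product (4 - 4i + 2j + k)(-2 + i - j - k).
-1 + 11i - 11j - 4k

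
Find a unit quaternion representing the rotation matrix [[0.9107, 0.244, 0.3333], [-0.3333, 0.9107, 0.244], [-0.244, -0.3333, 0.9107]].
0.9659 - 0.1494i + 0.1494j - 0.1494k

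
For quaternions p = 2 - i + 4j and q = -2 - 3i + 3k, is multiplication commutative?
No: pq = -7 + 8i - 5j + 18k ≠ -7 - 16i - 11j - 6k = qp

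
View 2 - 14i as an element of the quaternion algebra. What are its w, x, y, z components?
2 - 14i + 0j + 0k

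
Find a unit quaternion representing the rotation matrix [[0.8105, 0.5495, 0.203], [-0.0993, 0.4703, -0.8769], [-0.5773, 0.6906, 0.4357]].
0.8241 + 0.4755i + 0.2367j - 0.1968k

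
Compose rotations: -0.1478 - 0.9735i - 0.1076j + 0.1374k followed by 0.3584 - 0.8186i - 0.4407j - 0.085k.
-0.8856 - 0.2976i + 0.2218j - 0.2791k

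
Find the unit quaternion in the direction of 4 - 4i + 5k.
0.5298 - 0.5298i + 0.6623k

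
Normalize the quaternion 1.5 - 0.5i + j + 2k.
0.5477 - 0.1826i + 0.3651j + 0.7303k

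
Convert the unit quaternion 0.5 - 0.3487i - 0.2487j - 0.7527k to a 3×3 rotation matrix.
[[-0.2568, 0.9261, 0.2762], [-0.5793, -0.3763, 0.7231], [0.7736, 0.0257, 0.6331]]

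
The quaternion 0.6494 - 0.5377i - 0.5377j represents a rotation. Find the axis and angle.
axis = (-√2/2, -√2/2, 0), θ = 99°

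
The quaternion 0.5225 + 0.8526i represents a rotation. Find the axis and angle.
axis = (1, 0, 0), θ = 117°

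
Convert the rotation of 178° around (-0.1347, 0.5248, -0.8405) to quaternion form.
0.0175 - 0.1347i + 0.5247j - 0.8404k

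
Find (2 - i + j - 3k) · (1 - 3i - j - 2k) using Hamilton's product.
-6 - 12i + 6j - 3k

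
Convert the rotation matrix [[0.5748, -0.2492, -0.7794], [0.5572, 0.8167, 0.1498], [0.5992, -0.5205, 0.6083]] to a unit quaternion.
0.866 - 0.1935i - 0.398j + 0.2328k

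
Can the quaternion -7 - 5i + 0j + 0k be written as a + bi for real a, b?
Yes. The quaternion -7 - 5i has j- and k-coefficients y = z = 0, so it lies in the complex subalgebra spanned by 1 and i.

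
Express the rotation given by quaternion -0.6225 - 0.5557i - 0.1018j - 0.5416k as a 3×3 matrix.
[[0.3926, -0.5612, 0.7287], [0.7874, -0.2043, -0.5816], [0.4752, 0.8021, 0.3617]]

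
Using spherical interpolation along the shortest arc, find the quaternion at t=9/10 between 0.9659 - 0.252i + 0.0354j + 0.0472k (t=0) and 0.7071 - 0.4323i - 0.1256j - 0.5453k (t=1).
0.7518 - 0.4228i - 0.111j - 0.4937k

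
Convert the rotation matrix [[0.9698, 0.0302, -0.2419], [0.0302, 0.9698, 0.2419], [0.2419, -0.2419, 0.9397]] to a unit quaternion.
0.9848 - 0.1228i - 0.1228j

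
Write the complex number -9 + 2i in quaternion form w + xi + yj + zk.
-9 + 2i + 0j + 0k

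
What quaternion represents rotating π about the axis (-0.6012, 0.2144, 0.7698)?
-0.6012i + 0.2144j + 0.7698k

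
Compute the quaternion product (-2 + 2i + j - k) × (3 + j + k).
-6 + 8i - j - 3k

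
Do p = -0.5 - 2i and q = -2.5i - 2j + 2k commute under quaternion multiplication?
No: pq = -5 + 1.25i + 5j + 3k ≠ -5 + 1.25i - 3j - 5k = qp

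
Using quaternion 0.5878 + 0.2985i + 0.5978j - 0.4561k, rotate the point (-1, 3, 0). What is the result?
(2.81, 1.397, 0.392)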